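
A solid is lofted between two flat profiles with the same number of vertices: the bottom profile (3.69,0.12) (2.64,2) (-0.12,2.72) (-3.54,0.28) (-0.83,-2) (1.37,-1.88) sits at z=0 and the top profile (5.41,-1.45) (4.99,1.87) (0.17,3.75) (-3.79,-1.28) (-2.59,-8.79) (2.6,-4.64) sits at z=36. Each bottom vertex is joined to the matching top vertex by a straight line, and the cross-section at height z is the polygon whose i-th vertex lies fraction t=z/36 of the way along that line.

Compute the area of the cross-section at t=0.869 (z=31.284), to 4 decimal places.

Cross-section at t=0.869: each vertex is (1-t)·p0[i] + t·p1[i].
  v1: (1-0.869)·(3.69,0.12) + 0.869·(5.41,-1.45) = (5.1847,-1.2443)
  v2: (1-0.869)·(2.64,2) + 0.869·(4.99,1.87) = (4.6822,1.8870)
  v3: (1-0.869)·(-0.12,2.72) + 0.869·(0.17,3.75) = (0.1320,3.6151)
  v4: (1-0.869)·(-3.54,0.28) + 0.869·(-3.79,-1.28) = (-3.7572,-1.0756)
  v5: (1-0.869)·(-0.83,-2) + 0.869·(-2.59,-8.79) = (-2.3594,-7.9005)
  v6: (1-0.869)·(1.37,-1.88) + 0.869·(2.6,-4.64) = (2.4389,-4.2784)
Shoelace sum Σ(x_i·y_{i+1} − x_{i+1}·y_i):
  i=1: 5.1847·1.8870 − 4.6822·-1.2443 = +15.6098 (running +15.6098)
  i=2: 4.6822·3.6151 − 0.1320·1.8870 = +16.6772 (running +32.2870)
  i=3: 0.1320·-1.0756 − -3.7572·3.6151 = +13.4407 (running +45.7277)
  i=4: -3.7572·-7.9005 − -2.3594·-1.0756 = +27.1463 (running +72.8740)
  i=5: -2.3594·-4.2784 − 2.4389·-7.9005 = +29.3630 (running +102.2370)
  i=6: 2.4389·-1.2443 − 5.1847·-4.2784 = +19.1476 (running +121.3846)
Area = |Σ|/2 = |121.3846|/2 = 60.6923

Area at t=0.869: 60.6923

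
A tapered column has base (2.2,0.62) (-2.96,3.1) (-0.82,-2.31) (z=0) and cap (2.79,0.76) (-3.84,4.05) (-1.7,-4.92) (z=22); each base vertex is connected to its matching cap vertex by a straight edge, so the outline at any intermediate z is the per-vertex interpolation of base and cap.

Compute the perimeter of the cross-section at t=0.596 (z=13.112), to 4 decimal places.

Cross-section at t=0.596: each vertex is (1-t)·p0[i] + t·p1[i].
  v1: (1-0.596)·(2.2,0.62) + 0.596·(2.79,0.76) = (2.5516,0.7034)
  v2: (1-0.596)·(-2.96,3.1) + 0.596·(-3.84,4.05) = (-3.4845,3.6662)
  v3: (1-0.596)·(-0.82,-2.31) + 0.596·(-1.7,-4.92) = (-1.3445,-3.8656)
Perimeter = Σ |v_{i+1} − v_i|:
  edge 1→2: √(-6.0361² + 2.9628²) = 6.7240 (running 6.7240)
  edge 2→3: √(2.1400² + -7.5318²) = 7.8299 (running 14.5539)
  edge 3→1: √(3.8961² + 4.5690²) = 6.0046 (running 20.5585)
Perimeter = 20.5585

Perimeter at t=0.596: 20.5585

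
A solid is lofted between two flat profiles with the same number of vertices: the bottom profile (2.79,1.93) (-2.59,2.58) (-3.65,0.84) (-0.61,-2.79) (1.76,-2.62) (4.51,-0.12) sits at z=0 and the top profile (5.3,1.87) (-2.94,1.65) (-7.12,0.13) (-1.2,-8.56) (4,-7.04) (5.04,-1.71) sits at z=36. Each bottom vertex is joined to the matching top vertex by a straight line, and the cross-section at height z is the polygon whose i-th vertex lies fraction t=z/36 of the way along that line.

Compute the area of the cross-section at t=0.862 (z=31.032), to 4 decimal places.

Area at t=0.862: 78.1014

Cross-section at t=0.862: each vertex is (1-t)·p0[i] + t·p1[i].
  v1: (1-0.862)·(2.79,1.93) + 0.862·(5.3,1.87) = (4.9536,1.8783)
  v2: (1-0.862)·(-2.59,2.58) + 0.862·(-2.94,1.65) = (-2.8917,1.7783)
  v3: (1-0.862)·(-3.65,0.84) + 0.862·(-7.12,0.13) = (-6.6411,0.2280)
  v4: (1-0.862)·(-0.61,-2.79) + 0.862·(-1.2,-8.56) = (-1.1186,-7.7637)
  v5: (1-0.862)·(1.76,-2.62) + 0.862·(4,-7.04) = (3.6909,-6.4300)
  v6: (1-0.862)·(4.51,-0.12) + 0.862·(5.04,-1.71) = (4.9669,-1.4906)
Shoelace sum Σ(x_i·y_{i+1} − x_{i+1}·y_i):
  i=1: 4.9536·1.7783 − -2.8917·1.8783 = +14.2406 (running +14.2406)
  i=2: -2.8917·0.2280 − -6.6411·1.7783 = +11.1510 (running +25.3916)
  i=3: -6.6411·-7.7637 − -1.1186·0.2280 = +51.8151 (running +77.2067)
  i=4: -1.1186·-6.4300 − 3.6909·-7.7637 = +35.8475 (running +113.0542)
  i=5: 3.6909·-1.4906 − 4.9669·-6.4300 = +26.4356 (running +139.4898)
  i=6: 4.9669·1.8783 − 4.9536·-1.4906 = +16.7129 (running +156.2027)
Area = |Σ|/2 = |156.2027|/2 = 78.1014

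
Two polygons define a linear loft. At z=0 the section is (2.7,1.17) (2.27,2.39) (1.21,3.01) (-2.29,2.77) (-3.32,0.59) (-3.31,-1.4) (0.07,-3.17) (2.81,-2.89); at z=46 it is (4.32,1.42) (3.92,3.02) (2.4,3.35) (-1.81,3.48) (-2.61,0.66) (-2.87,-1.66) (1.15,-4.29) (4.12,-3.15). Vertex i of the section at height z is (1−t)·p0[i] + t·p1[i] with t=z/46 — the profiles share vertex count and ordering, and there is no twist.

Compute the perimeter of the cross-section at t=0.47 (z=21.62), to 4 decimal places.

Perimeter at t=0.47: 22.9570

Cross-section at t=0.47: each vertex is (1-t)·p0[i] + t·p1[i].
  v1: (1-0.47)·(2.7,1.17) + 0.47·(4.32,1.42) = (3.4614,1.2875)
  v2: (1-0.47)·(2.27,2.39) + 0.47·(3.92,3.02) = (3.0455,2.6861)
  v3: (1-0.47)·(1.21,3.01) + 0.47·(2.4,3.35) = (1.7693,3.1698)
  v4: (1-0.47)·(-2.29,2.77) + 0.47·(-1.81,3.48) = (-2.0644,3.1037)
  v5: (1-0.47)·(-3.32,0.59) + 0.47·(-2.61,0.66) = (-2.9863,0.6229)
  v6: (1-0.47)·(-3.31,-1.4) + 0.47·(-2.87,-1.66) = (-3.1032,-1.5222)
  v7: (1-0.47)·(0.07,-3.17) + 0.47·(1.15,-4.29) = (0.5776,-3.6964)
  v8: (1-0.47)·(2.81,-2.89) + 0.47·(4.12,-3.15) = (3.4257,-3.0122)
Perimeter = Σ |v_{i+1} − v_i|:
  edge 1→2: √(-0.4159² + 1.3986²) = 1.4591 (running 1.4591)
  edge 2→3: √(-1.2762² + 0.4837²) = 1.3648 (running 2.8239)
  edge 3→4: √(-3.8337² + -0.0661²) = 3.8343 (running 6.6582)
  edge 4→5: √(-0.9219² + -2.4808²) = 2.6466 (running 9.3047)
  edge 5→6: √(-0.1169² + -2.1451²) = 2.1483 (running 11.4530)
  edge 6→7: √(3.6808² + -2.1742²) = 4.2750 (running 15.7280)
  edge 7→8: √(2.8481² + 0.6842²) = 2.9291 (running 18.6571)
  edge 8→1: √(0.0357² + 4.2997²) = 4.2998 (running 22.9570)
Perimeter = 22.9570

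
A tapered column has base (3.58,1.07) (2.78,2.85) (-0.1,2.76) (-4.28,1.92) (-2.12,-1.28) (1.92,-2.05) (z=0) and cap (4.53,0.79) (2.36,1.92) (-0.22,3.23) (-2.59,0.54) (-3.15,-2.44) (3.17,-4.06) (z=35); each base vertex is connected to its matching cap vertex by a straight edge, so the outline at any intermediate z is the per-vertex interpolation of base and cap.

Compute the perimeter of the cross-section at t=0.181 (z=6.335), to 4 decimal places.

Cross-section at t=0.181: each vertex is (1-t)·p0[i] + t·p1[i].
  v1: (1-0.181)·(3.58,1.07) + 0.181·(4.53,0.79) = (3.7519,1.0193)
  v2: (1-0.181)·(2.78,2.85) + 0.181·(2.36,1.92) = (2.7040,2.6817)
  v3: (1-0.181)·(-0.1,2.76) + 0.181·(-0.22,3.23) = (-0.1217,2.8451)
  v4: (1-0.181)·(-4.28,1.92) + 0.181·(-2.59,0.54) = (-3.9741,1.6702)
  v5: (1-0.181)·(-2.12,-1.28) + 0.181·(-3.15,-2.44) = (-2.3064,-1.4900)
  v6: (1-0.181)·(1.92,-2.05) + 0.181·(3.17,-4.06) = (2.1462,-2.4138)
Perimeter = Σ |v_{i+1} − v_i|:
  edge 1→2: √(-1.0480² + 1.6623²) = 1.9651 (running 1.9651)
  edge 2→3: √(-2.8257² + 0.1634²) = 2.8304 (running 4.7955)
  edge 3→4: √(-3.8524² + -1.1748²) = 4.0276 (running 8.8231)
  edge 4→5: √(1.6677² + -3.1602²) = 3.5732 (running 12.3963)
  edge 5→6: √(4.4527² + -0.9238²) = 4.5475 (running 16.9438)
  edge 6→1: √(1.6057² + 3.4331²) = 3.7901 (running 20.7339)
Perimeter = 20.7339

Perimeter at t=0.181: 20.7339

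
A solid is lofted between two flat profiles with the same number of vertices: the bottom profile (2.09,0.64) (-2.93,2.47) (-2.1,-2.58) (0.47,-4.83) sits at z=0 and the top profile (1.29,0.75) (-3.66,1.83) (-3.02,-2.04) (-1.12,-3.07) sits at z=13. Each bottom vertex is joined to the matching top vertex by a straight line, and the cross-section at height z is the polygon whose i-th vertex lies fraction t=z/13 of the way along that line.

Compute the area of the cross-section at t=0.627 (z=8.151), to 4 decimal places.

Cross-section at t=0.627: each vertex is (1-t)·p0[i] + t·p1[i].
  v1: (1-0.627)·(2.09,0.64) + 0.627·(1.29,0.75) = (1.5884,0.7090)
  v2: (1-0.627)·(-2.93,2.47) + 0.627·(-3.66,1.83) = (-3.3877,2.0687)
  v3: (1-0.627)·(-2.1,-2.58) + 0.627·(-3.02,-2.04) = (-2.6768,-2.2414)
  v4: (1-0.627)·(0.47,-4.83) + 0.627·(-1.12,-3.07) = (-0.5269,-3.7265)
Shoelace sum Σ(x_i·y_{i+1} − x_{i+1}·y_i):
  i=1: 1.5884·2.0687 − -3.3877·0.7090 = +5.6877 (running +5.6877)
  i=2: -3.3877·-2.2414 − -2.6768·2.0687 = +13.1309 (running +18.8187)
  i=3: -2.6768·-3.7265 − -0.5269·-2.2414 = +8.7941 (running +27.6128)
  i=4: -0.5269·0.7090 − 1.5884·-3.7265 = +5.5456 (running +33.1583)
Area = |Σ|/2 = |33.1583|/2 = 16.5792

Area at t=0.627: 16.5792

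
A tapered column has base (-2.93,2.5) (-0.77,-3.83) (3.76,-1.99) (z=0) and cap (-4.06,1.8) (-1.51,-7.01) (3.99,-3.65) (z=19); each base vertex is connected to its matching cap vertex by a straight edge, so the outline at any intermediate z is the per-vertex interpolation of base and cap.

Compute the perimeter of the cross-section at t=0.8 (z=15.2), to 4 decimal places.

Perimeter at t=0.8: 24.1853

Cross-section at t=0.8: each vertex is (1-t)·p0[i] + t·p1[i].
  v1: (1-0.8)·(-2.93,2.5) + 0.8·(-4.06,1.8) = (-3.8340,1.9400)
  v2: (1-0.8)·(-0.77,-3.83) + 0.8·(-1.51,-7.01) = (-1.3620,-6.3740)
  v3: (1-0.8)·(3.76,-1.99) + 0.8·(3.99,-3.65) = (3.9440,-3.3180)
Perimeter = Σ |v_{i+1} − v_i|:
  edge 1→2: √(2.4720² + -8.3140²) = 8.6737 (running 8.6737)
  edge 2→3: √(5.3060² + 3.0560²) = 6.1231 (running 14.7969)
  edge 3→1: √(-7.7780² + 5.2580²) = 9.3885 (running 24.1853)
Perimeter = 24.1853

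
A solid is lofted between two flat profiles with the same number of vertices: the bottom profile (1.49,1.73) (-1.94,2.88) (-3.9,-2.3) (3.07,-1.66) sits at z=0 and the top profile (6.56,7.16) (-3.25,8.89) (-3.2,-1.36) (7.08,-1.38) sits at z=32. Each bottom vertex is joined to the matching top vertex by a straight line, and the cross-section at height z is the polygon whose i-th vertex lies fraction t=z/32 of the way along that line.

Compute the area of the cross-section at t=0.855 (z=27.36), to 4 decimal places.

Area at t=0.855: 80.6806

Cross-section at t=0.855: each vertex is (1-t)·p0[i] + t·p1[i].
  v1: (1-0.855)·(1.49,1.73) + 0.855·(6.56,7.16) = (5.8248,6.3727)
  v2: (1-0.855)·(-1.94,2.88) + 0.855·(-3.25,8.89) = (-3.0600,8.0185)
  v3: (1-0.855)·(-3.9,-2.3) + 0.855·(-3.2,-1.36) = (-3.3015,-1.4963)
  v4: (1-0.855)·(3.07,-1.66) + 0.855·(7.08,-1.38) = (6.4985,-1.4206)
Shoelace sum Σ(x_i·y_{i+1} − x_{i+1}·y_i):
  i=1: 5.8248·8.0185 − -3.0600·6.3727 = +66.2075 (running +66.2075)
  i=2: -3.0600·-1.4963 − -3.3015·8.0185 = +31.0520 (running +97.2595)
  i=3: -3.3015·-1.4206 − 6.4985·-1.4963 = +14.4139 (running +111.6734)
  i=4: 6.4985·6.3727 − 5.8248·-1.4206 = +49.6878 (running +161.3611)
Area = |Σ|/2 = |161.3611|/2 = 80.6806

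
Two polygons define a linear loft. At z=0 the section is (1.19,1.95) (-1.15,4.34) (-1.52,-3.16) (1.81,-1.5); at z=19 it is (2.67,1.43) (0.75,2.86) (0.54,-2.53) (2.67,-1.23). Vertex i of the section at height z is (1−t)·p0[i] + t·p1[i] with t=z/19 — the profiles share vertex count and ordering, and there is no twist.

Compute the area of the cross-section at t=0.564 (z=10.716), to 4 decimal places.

Area at t=0.564: 11.0765

Cross-section at t=0.564: each vertex is (1-t)·p0[i] + t·p1[i].
  v1: (1-0.564)·(1.19,1.95) + 0.564·(2.67,1.43) = (2.0247,1.6567)
  v2: (1-0.564)·(-1.15,4.34) + 0.564·(0.75,2.86) = (-0.0784,3.5053)
  v3: (1-0.564)·(-1.52,-3.16) + 0.564·(0.54,-2.53) = (-0.3582,-2.8047)
  v4: (1-0.564)·(1.81,-1.5) + 0.564·(2.67,-1.23) = (2.2950,-1.3477)
Shoelace sum Σ(x_i·y_{i+1} − x_{i+1}·y_i):
  i=1: 2.0247·3.5053 − -0.0784·1.6567 = +7.2271 (running +7.2271)
  i=2: -0.0784·-2.8047 − -0.3582·3.5053 = +1.4753 (running +8.7024)
  i=3: -0.3582·-1.3477 − 2.2950·-2.8047 = +6.9196 (running +15.6220)
  i=4: 2.2950·1.6567 − 2.0247·-1.3477 = +6.5310 (running +22.1530)
Area = |Σ|/2 = |22.1530|/2 = 11.0765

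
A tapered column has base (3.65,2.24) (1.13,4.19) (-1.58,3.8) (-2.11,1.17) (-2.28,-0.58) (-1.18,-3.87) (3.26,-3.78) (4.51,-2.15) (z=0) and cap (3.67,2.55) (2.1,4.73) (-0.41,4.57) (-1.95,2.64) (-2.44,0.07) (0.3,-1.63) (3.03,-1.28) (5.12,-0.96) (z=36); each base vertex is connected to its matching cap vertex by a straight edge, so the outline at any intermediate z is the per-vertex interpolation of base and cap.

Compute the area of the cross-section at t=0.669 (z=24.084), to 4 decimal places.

Area at t=0.669: 36.2683

Cross-section at t=0.669: each vertex is (1-t)·p0[i] + t·p1[i].
  v1: (1-0.669)·(3.65,2.24) + 0.669·(3.67,2.55) = (3.6634,2.4474)
  v2: (1-0.669)·(1.13,4.19) + 0.669·(2.1,4.73) = (1.7789,4.5513)
  v3: (1-0.669)·(-1.58,3.8) + 0.669·(-0.41,4.57) = (-0.7973,4.3151)
  v4: (1-0.669)·(-2.11,1.17) + 0.669·(-1.95,2.64) = (-2.0030,2.1534)
  v5: (1-0.669)·(-2.28,-0.58) + 0.669·(-2.44,0.07) = (-2.3870,-0.1451)
  v6: (1-0.669)·(-1.18,-3.87) + 0.669·(0.3,-1.63) = (-0.1899,-2.3714)
  v7: (1-0.669)·(3.26,-3.78) + 0.669·(3.03,-1.28) = (3.1061,-2.1075)
  v8: (1-0.669)·(4.51,-2.15) + 0.669·(5.12,-0.96) = (4.9181,-1.3539)
Shoelace sum Σ(x_i·y_{i+1} − x_{i+1}·y_i):
  i=1: 3.6634·4.5513 − 1.7789·2.4474 = +12.3193 (running +12.3193)
  i=2: 1.7789·4.3151 − -0.7973·4.5513 = +11.3049 (running +23.6242)
  i=3: -0.7973·2.1534 − -2.0030·4.3151 = +6.9262 (running +30.5503)
  i=4: -2.0030·-0.1451 − -2.3870·2.1534 = +5.4311 (running +35.9814)
  i=5: -2.3870·-2.3714 − -0.1899·-0.1451 = +5.6332 (running +41.6145)
  i=6: -0.1899·-2.1075 − 3.1061·-2.3714 = +7.7662 (running +49.3807)
  i=7: 3.1061·-1.3539 − 4.9181·-2.1075 = +6.1595 (running +55.5402)
  i=8: 4.9181·2.4474 − 3.6634·-1.3539 = +16.9963 (running +72.5365)
Area = |Σ|/2 = |72.5365|/2 = 36.2683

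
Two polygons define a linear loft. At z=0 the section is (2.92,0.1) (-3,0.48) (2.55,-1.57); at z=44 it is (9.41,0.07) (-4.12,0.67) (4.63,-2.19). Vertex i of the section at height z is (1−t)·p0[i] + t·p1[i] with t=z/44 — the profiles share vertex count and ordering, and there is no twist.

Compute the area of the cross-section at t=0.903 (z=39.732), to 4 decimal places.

Cross-section at t=0.903: each vertex is (1-t)·p0[i] + t·p1[i].
  v1: (1-0.903)·(2.92,0.1) + 0.903·(9.41,0.07) = (8.7805,0.0729)
  v2: (1-0.903)·(-3,0.48) + 0.903·(-4.12,0.67) = (-4.0114,0.6516)
  v3: (1-0.903)·(2.55,-1.57) + 0.903·(4.63,-2.19) = (4.4282,-2.1299)
Shoelace sum Σ(x_i·y_{i+1} − x_{i+1}·y_i):
  i=1: 8.7805·0.6516 − -4.0114·0.0729 = +6.0136 (running +6.0136)
  i=2: -4.0114·-2.1299 − 4.4282·0.6516 = +5.6583 (running +11.6719)
  i=3: 4.4282·0.0729 − 8.7805·-2.1299 = +19.0240 (running +30.6959)
Area = |Σ|/2 = |30.6959|/2 = 15.3480

Area at t=0.903: 15.3480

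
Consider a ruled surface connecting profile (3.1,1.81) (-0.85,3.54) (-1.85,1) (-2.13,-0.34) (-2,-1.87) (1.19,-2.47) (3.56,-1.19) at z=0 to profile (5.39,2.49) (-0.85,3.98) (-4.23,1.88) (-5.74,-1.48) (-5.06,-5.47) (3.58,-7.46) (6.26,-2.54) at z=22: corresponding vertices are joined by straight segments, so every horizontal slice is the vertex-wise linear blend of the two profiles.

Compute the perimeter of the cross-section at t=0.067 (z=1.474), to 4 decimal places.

Cross-section at t=0.067: each vertex is (1-t)·p0[i] + t·p1[i].
  v1: (1-0.067)·(3.1,1.81) + 0.067·(5.39,2.49) = (3.2534,1.8556)
  v2: (1-0.067)·(-0.85,3.54) + 0.067·(-0.85,3.98) = (-0.8500,3.5695)
  v3: (1-0.067)·(-1.85,1) + 0.067·(-4.23,1.88) = (-2.0095,1.0590)
  v4: (1-0.067)·(-2.13,-0.34) + 0.067·(-5.74,-1.48) = (-2.3719,-0.4164)
  v5: (1-0.067)·(-2,-1.87) + 0.067·(-5.06,-5.47) = (-2.2050,-2.1112)
  v6: (1-0.067)·(1.19,-2.47) + 0.067·(3.58,-7.46) = (1.3501,-2.8043)
  v7: (1-0.067)·(3.56,-1.19) + 0.067·(6.26,-2.54) = (3.7409,-1.2805)
Perimeter = Σ |v_{i+1} − v_i|:
  edge 1→2: √(-4.1034² + 1.7139²) = 4.4470 (running 4.4470)
  edge 2→3: √(-1.1595² + -2.5105²) = 2.7653 (running 7.2123)
  edge 3→4: √(-0.3624² + -1.4753²) = 1.5192 (running 8.7315)
  edge 4→5: √(0.1668² + -1.6948²) = 1.7030 (running 10.4345)
  edge 5→6: √(3.5552² + -0.6931²) = 3.6221 (running 14.0566)
  edge 6→7: √(2.3908² + 1.5239²) = 2.8351 (running 16.8918)
  edge 7→1: √(-0.4875² + 3.1360²) = 3.1737 (running 20.0654)
Perimeter = 20.0654

Perimeter at t=0.067: 20.0654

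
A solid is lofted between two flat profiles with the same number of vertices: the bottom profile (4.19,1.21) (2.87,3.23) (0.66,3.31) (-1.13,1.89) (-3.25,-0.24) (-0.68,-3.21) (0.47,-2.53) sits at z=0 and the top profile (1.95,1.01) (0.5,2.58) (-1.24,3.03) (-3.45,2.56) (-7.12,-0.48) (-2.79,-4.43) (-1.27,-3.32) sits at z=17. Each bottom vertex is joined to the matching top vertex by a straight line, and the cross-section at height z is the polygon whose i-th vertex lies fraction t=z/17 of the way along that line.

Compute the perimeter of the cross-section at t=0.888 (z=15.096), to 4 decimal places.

Perimeter at t=0.888: 23.6479

Cross-section at t=0.888: each vertex is (1-t)·p0[i] + t·p1[i].
  v1: (1-0.888)·(4.19,1.21) + 0.888·(1.95,1.01) = (2.2009,1.0324)
  v2: (1-0.888)·(2.87,3.23) + 0.888·(0.5,2.58) = (0.7654,2.6528)
  v3: (1-0.888)·(0.66,3.31) + 0.888·(-1.24,3.03) = (-1.0272,3.0614)
  v4: (1-0.888)·(-1.13,1.89) + 0.888·(-3.45,2.56) = (-3.1902,2.4850)
  v5: (1-0.888)·(-3.25,-0.24) + 0.888·(-7.12,-0.48) = (-6.6866,-0.4531)
  v6: (1-0.888)·(-0.68,-3.21) + 0.888·(-2.79,-4.43) = (-2.5537,-4.2934)
  v7: (1-0.888)·(0.47,-2.53) + 0.888·(-1.27,-3.32) = (-1.0751,-3.2315)
Perimeter = Σ |v_{i+1} − v_i|:
  edge 1→2: √(-1.4354² + 1.6204²) = 2.1648 (running 2.1648)
  edge 2→3: √(-1.7926² + 0.4086²) = 1.8386 (running 4.0034)
  edge 3→4: √(-2.1630² + -0.5764²) = 2.2384 (running 6.2418)
  edge 4→5: √(-3.4964² + -2.9381²) = 4.5670 (running 10.8088)
  edge 5→6: √(4.1329² + -3.8402²) = 5.6416 (running 16.4504)
  edge 6→7: √(1.4786² + 1.0618²) = 1.8203 (running 18.2708)
  edge 7→1: √(3.2760² + 4.2639²) = 5.3771 (running 23.6479)
Perimeter = 23.6479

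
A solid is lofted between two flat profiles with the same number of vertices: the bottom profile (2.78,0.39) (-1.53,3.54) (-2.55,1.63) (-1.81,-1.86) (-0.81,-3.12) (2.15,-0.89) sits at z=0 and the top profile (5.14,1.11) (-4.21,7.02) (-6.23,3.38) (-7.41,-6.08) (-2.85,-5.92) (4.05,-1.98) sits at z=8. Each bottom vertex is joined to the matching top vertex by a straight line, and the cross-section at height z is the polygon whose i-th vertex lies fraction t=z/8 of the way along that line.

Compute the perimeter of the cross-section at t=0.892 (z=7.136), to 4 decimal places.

Perimeter at t=0.892: 37.9939

Cross-section at t=0.892: each vertex is (1-t)·p0[i] + t·p1[i].
  v1: (1-0.892)·(2.78,0.39) + 0.892·(5.14,1.11) = (4.8851,1.0322)
  v2: (1-0.892)·(-1.53,3.54) + 0.892·(-4.21,7.02) = (-3.9206,6.6442)
  v3: (1-0.892)·(-2.55,1.63) + 0.892·(-6.23,3.38) = (-5.8326,3.1910)
  v4: (1-0.892)·(-1.81,-1.86) + 0.892·(-7.41,-6.08) = (-6.8052,-5.6242)
  v5: (1-0.892)·(-0.81,-3.12) + 0.892·(-2.85,-5.92) = (-2.6297,-5.6176)
  v6: (1-0.892)·(2.15,-0.89) + 0.892·(4.05,-1.98) = (3.8448,-1.8623)
Perimeter = Σ |v_{i+1} − v_i|:
  edge 1→2: √(-8.8057² + 5.6119²) = 10.4419 (running 10.4419)
  edge 2→3: √(-1.9120² + -3.4532²) = 3.9472 (running 14.3891)
  edge 3→4: √(-0.9726² + -8.8152²) = 8.8687 (running 23.2578)
  edge 4→5: √(4.1755² + 0.0066²) = 4.1755 (running 27.4333)
  edge 5→6: √(6.4745² + 3.7553²) = 7.4847 (running 34.9181)
  edge 6→1: √(1.0403² + 2.8945²) = 3.0758 (running 37.9939)
Perimeter = 37.9939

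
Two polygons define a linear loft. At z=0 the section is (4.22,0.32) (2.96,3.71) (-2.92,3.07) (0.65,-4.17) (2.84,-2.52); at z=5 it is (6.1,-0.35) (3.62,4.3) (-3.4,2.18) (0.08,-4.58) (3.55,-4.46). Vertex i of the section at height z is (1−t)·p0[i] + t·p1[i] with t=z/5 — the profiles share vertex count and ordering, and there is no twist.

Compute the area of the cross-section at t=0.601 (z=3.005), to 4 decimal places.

Cross-section at t=0.601: each vertex is (1-t)·p0[i] + t·p1[i].
  v1: (1-0.601)·(4.22,0.32) + 0.601·(6.1,-0.35) = (5.3499,-0.0827)
  v2: (1-0.601)·(2.96,3.71) + 0.601·(3.62,4.3) = (3.3567,4.0646)
  v3: (1-0.601)·(-2.92,3.07) + 0.601·(-3.4,2.18) = (-3.2085,2.5351)
  v4: (1-0.601)·(0.65,-4.17) + 0.601·(0.08,-4.58) = (0.3074,-4.4164)
  v5: (1-0.601)·(2.84,-2.52) + 0.601·(3.55,-4.46) = (3.2667,-3.6859)
Shoelace sum Σ(x_i·y_{i+1} − x_{i+1}·y_i):
  i=1: 5.3499·4.0646 − 3.3567·-0.0827 = +22.0226 (running +22.0226)
  i=2: 3.3567·2.5351 − -3.2085·4.0646 = +21.5507 (running +43.5732)
  i=3: -3.2085·-4.4164 − 0.3074·2.5351 = +13.3906 (running +56.9638)
  i=4: 0.3074·-3.6859 − 3.2667·-4.4164 = +13.2940 (running +70.2578)
  i=5: 3.2667·-0.0827 − 5.3499·-3.6859 = +19.4493 (running +89.7071)
Area = |Σ|/2 = |89.7071|/2 = 44.8535

Area at t=0.601: 44.8535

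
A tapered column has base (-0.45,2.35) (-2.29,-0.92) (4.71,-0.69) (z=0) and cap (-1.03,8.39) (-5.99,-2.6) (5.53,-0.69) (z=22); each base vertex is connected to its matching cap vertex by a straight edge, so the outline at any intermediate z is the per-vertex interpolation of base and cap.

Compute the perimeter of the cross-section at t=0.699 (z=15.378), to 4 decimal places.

Perimeter at t=0.699: 29.3186

Cross-section at t=0.699: each vertex is (1-t)·p0[i] + t·p1[i].
  v1: (1-0.699)·(-0.45,2.35) + 0.699·(-1.03,8.39) = (-0.8554,6.5720)
  v2: (1-0.699)·(-2.29,-0.92) + 0.699·(-5.99,-2.6) = (-4.8763,-2.0943)
  v3: (1-0.699)·(4.71,-0.69) + 0.699·(5.53,-0.69) = (5.2832,-0.6900)
Perimeter = Σ |v_{i+1} − v_i|:
  edge 1→2: √(-4.0209² + -8.6663²) = 9.5536 (running 9.5536)
  edge 2→3: √(10.1595² + 1.4043²) = 10.2561 (running 19.8097)
  edge 3→1: √(-6.1386² + 7.2620²) = 9.5089 (running 29.3186)
Perimeter = 29.3186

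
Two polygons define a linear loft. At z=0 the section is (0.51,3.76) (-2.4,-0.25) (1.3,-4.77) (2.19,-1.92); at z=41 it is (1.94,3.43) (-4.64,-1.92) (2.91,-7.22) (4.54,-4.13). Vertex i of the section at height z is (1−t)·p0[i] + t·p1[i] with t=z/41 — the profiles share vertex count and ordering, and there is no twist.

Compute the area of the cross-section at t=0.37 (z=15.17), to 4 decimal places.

Area at t=0.37: 28.4850

Cross-section at t=0.37: each vertex is (1-t)·p0[i] + t·p1[i].
  v1: (1-0.37)·(0.51,3.76) + 0.37·(1.94,3.43) = (1.0391,3.6379)
  v2: (1-0.37)·(-2.4,-0.25) + 0.37·(-4.64,-1.92) = (-3.2288,-0.8679)
  v3: (1-0.37)·(1.3,-4.77) + 0.37·(2.91,-7.22) = (1.8957,-5.6765)
  v4: (1-0.37)·(2.19,-1.92) + 0.37·(4.54,-4.13) = (3.0595,-2.7377)
Shoelace sum Σ(x_i·y_{i+1} − x_{i+1}·y_i):
  i=1: 1.0391·-0.8679 − -3.2288·3.6379 = +10.8442 (running +10.8442)
  i=2: -3.2288·-5.6765 − 1.8957·-0.8679 = +19.9736 (running +30.8178)
  i=3: 1.8957·-2.7377 − 3.0595·-5.6765 = +12.1774 (running +42.9952)
  i=4: 3.0595·3.6379 − 1.0391·-2.7377 = +13.9749 (running +56.9701)
Area = |Σ|/2 = |56.9701|/2 = 28.4850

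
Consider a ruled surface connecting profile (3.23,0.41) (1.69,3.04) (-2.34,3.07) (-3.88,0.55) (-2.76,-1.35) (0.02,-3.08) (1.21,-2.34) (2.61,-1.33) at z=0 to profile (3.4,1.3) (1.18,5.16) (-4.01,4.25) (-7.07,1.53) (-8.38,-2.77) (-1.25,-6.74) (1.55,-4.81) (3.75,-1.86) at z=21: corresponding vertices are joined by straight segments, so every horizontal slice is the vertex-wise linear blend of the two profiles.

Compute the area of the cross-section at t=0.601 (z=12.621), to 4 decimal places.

Cross-section at t=0.601: each vertex is (1-t)·p0[i] + t·p1[i].
  v1: (1-0.601)·(3.23,0.41) + 0.601·(3.4,1.3) = (3.3322,0.9449)
  v2: (1-0.601)·(1.69,3.04) + 0.601·(1.18,5.16) = (1.3835,4.3141)
  v3: (1-0.601)·(-2.34,3.07) + 0.601·(-4.01,4.25) = (-3.3437,3.7792)
  v4: (1-0.601)·(-3.88,0.55) + 0.601·(-7.07,1.53) = (-5.7972,1.1390)
  v5: (1-0.601)·(-2.76,-1.35) + 0.601·(-8.38,-2.77) = (-6.1376,-2.2034)
  v6: (1-0.601)·(0.02,-3.08) + 0.601·(-1.25,-6.74) = (-0.7433,-5.2797)
  v7: (1-0.601)·(1.21,-2.34) + 0.601·(1.55,-4.81) = (1.4143,-3.8245)
  v8: (1-0.601)·(2.61,-1.33) + 0.601·(3.75,-1.86) = (3.2951,-1.6485)
Shoelace sum Σ(x_i·y_{i+1} − x_{i+1}·y_i):
  i=1: 3.3322·4.3141 − 1.3835·0.9449 = +13.0681 (running +13.0681)
  i=2: 1.3835·3.7792 − -3.3437·4.3141 = +19.6535 (running +32.7216)
  i=3: -3.3437·1.1390 − -5.7972·3.7792 = +18.1003 (running +50.8218)
  i=4: -5.7972·-2.2034 − -6.1376·1.1390 = +19.7643 (running +70.5861)
  i=5: -6.1376·-5.2797 − -0.7433·-2.2034 = +30.7668 (running +101.3529)
  i=6: -0.7433·-3.8245 − 1.4143·-5.2797 = +10.3098 (running +111.6628)
  i=7: 1.4143·-1.6485 − 3.2951·-3.8245 = +10.2706 (running +121.9333)
  i=8: 3.2951·0.9449 − 3.3322·-1.6485 = +8.6067 (running +130.5401)
Area = |Σ|/2 = |130.5401|/2 = 65.2700

Area at t=0.601: 65.2700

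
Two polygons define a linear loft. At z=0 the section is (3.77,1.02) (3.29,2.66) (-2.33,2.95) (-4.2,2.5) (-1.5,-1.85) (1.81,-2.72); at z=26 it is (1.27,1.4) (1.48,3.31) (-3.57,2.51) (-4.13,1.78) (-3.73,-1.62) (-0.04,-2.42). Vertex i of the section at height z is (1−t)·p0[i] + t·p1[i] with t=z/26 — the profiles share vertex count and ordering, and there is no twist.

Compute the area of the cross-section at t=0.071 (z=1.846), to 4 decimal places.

Cross-section at t=0.071: each vertex is (1-t)·p0[i] + t·p1[i].
  v1: (1-0.071)·(3.77,1.02) + 0.071·(1.27,1.4) = (3.5925,1.0470)
  v2: (1-0.071)·(3.29,2.66) + 0.071·(1.48,3.31) = (3.1615,2.7062)
  v3: (1-0.071)·(-2.33,2.95) + 0.071·(-3.57,2.51) = (-2.4180,2.9188)
  v4: (1-0.071)·(-4.2,2.5) + 0.071·(-4.13,1.78) = (-4.1950,2.4489)
  v5: (1-0.071)·(-1.5,-1.85) + 0.071·(-3.73,-1.62) = (-1.6583,-1.8337)
  v6: (1-0.071)·(1.81,-2.72) + 0.071·(-0.04,-2.42) = (1.6787,-2.6987)
Shoelace sum Σ(x_i·y_{i+1} − x_{i+1}·y_i):
  i=1: 3.5925·2.7062 − 3.1615·1.0470 = +6.4118 (running +6.4118)
  i=2: 3.1615·2.9188 − -2.4180·2.7062 = +15.7712 (running +22.1830)
  i=3: -2.4180·2.4489 − -4.1950·2.9188 = +6.3228 (running +28.5058)
  i=4: -4.1950·-1.8337 − -1.6583·2.4489 = +11.7534 (running +40.2592)
  i=5: -1.6583·-2.6987 − 1.6787·-1.8337 = +7.5534 (running +47.8126)
  i=6: 1.6787·1.0470 − 3.5925·-2.6987 = +11.4526 (running +59.2652)
Area = |Σ|/2 = |59.2652|/2 = 29.6326

Area at t=0.071: 29.6326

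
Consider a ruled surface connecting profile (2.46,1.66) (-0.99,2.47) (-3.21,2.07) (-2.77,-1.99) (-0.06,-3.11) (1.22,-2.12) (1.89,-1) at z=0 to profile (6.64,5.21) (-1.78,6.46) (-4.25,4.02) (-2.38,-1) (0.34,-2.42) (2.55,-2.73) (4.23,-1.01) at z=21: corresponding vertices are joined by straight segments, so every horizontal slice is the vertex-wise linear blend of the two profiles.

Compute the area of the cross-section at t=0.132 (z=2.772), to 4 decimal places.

Cross-section at t=0.132: each vertex is (1-t)·p0[i] + t·p1[i].
  v1: (1-0.132)·(2.46,1.66) + 0.132·(6.64,5.21) = (3.0118,2.1286)
  v2: (1-0.132)·(-0.99,2.47) + 0.132·(-1.78,6.46) = (-1.0943,2.9967)
  v3: (1-0.132)·(-3.21,2.07) + 0.132·(-4.25,4.02) = (-3.3473,2.3274)
  v4: (1-0.132)·(-2.77,-1.99) + 0.132·(-2.38,-1) = (-2.7185,-1.8593)
  v5: (1-0.132)·(-0.06,-3.11) + 0.132·(0.34,-2.42) = (-0.0072,-3.0189)
  v6: (1-0.132)·(1.22,-2.12) + 0.132·(2.55,-2.73) = (1.3956,-2.2005)
  v7: (1-0.132)·(1.89,-1) + 0.132·(4.23,-1.01) = (2.1989,-1.0013)
Shoelace sum Σ(x_i·y_{i+1} − x_{i+1}·y_i):
  i=1: 3.0118·2.9967 − -1.0943·2.1286 = +11.3546 (running +11.3546)
  i=2: -1.0943·2.3274 − -3.3473·2.9967 = +7.4839 (running +18.8385)
  i=3: -3.3473·-1.8593 − -2.7185·2.3274 = +12.5507 (running +31.3892)
  i=4: -2.7185·-3.0189 − -0.0072·-1.8593 = +8.1936 (running +39.5828)
  i=5: -0.0072·-2.2005 − 1.3956·-3.0189 = +4.2289 (running +43.8117)
  i=6: 1.3956·-1.0013 − 2.1989·-2.2005 = +3.4413 (running +47.2530)
  i=7: 2.1989·2.1286 − 3.0118·-1.0013 = +7.6963 (running +54.9493)
Area = |Σ|/2 = |54.9493|/2 = 27.4746

Area at t=0.132: 27.4746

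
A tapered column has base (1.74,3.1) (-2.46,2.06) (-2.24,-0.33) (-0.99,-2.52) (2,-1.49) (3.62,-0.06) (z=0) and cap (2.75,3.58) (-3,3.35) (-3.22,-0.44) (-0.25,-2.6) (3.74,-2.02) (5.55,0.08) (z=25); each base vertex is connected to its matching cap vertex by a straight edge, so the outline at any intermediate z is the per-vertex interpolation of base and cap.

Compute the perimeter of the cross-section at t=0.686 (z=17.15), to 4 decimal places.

Perimeter at t=0.686: 22.4375

Cross-section at t=0.686: each vertex is (1-t)·p0[i] + t·p1[i].
  v1: (1-0.686)·(1.74,3.1) + 0.686·(2.75,3.58) = (2.4329,3.4293)
  v2: (1-0.686)·(-2.46,2.06) + 0.686·(-3,3.35) = (-2.8304,2.9449)
  v3: (1-0.686)·(-2.24,-0.33) + 0.686·(-3.22,-0.44) = (-2.9123,-0.4055)
  v4: (1-0.686)·(-0.99,-2.52) + 0.686·(-0.25,-2.6) = (-0.4824,-2.5749)
  v5: (1-0.686)·(2,-1.49) + 0.686·(3.74,-2.02) = (3.1936,-1.8536)
  v6: (1-0.686)·(3.62,-0.06) + 0.686·(5.55,0.08) = (4.9440,0.0360)
Perimeter = Σ |v_{i+1} − v_i|:
  edge 1→2: √(-5.2633² + -0.4843²) = 5.2855 (running 5.2855)
  edge 2→3: √(-0.0818² + -3.3504²) = 3.3514 (running 8.6369)
  edge 3→4: √(2.4299² + -2.1694²) = 3.2574 (running 11.8944)
  edge 4→5: √(3.6760² + 0.7213²) = 3.7461 (running 15.6405)
  edge 5→6: √(1.7503² + 1.8896²) = 2.5757 (running 18.2162)
  edge 6→1: √(-2.5111² + 3.3932²) = 4.2214 (running 22.4375)
Perimeter = 22.4375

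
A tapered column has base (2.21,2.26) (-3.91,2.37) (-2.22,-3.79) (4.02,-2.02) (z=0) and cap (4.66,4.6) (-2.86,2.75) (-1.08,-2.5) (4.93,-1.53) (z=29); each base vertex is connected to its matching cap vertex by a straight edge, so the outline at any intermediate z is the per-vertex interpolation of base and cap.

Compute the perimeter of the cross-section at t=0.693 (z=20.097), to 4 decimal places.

Cross-section at t=0.693: each vertex is (1-t)·p0[i] + t·p1[i].
  v1: (1-0.693)·(2.21,2.26) + 0.693·(4.66,4.6) = (3.9078,3.8816)
  v2: (1-0.693)·(-3.91,2.37) + 0.693·(-2.86,2.75) = (-3.1824,2.6333)
  v3: (1-0.693)·(-2.22,-3.79) + 0.693·(-1.08,-2.5) = (-1.4300,-2.8960)
  v4: (1-0.693)·(4.02,-2.02) + 0.693·(4.93,-1.53) = (4.6506,-1.6804)
Perimeter = Σ |v_{i+1} − v_i|:
  edge 1→2: √(-7.0902² + -1.2483²) = 7.1992 (running 7.1992)
  edge 2→3: √(1.7524² + -5.5294²) = 5.8004 (running 12.9997)
  edge 3→4: √(6.0806² + 1.2156²) = 6.2009 (running 19.2006)
  edge 4→1: √(-0.7428² + 5.5620²) = 5.6114 (running 24.8120)
Perimeter = 24.8120

Perimeter at t=0.693: 24.8120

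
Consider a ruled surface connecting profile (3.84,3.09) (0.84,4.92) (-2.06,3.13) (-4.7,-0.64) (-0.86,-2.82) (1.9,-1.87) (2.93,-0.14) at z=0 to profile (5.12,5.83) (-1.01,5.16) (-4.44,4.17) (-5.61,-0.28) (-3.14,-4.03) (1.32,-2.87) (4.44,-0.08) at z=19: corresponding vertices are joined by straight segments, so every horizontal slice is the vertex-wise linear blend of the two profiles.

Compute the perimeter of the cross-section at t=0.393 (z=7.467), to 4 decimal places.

Cross-section at t=0.393: each vertex is (1-t)·p0[i] + t·p1[i].
  v1: (1-0.393)·(3.84,3.09) + 0.393·(5.12,5.83) = (4.3430,4.1668)
  v2: (1-0.393)·(0.84,4.92) + 0.393·(-1.01,5.16) = (0.1129,5.0143)
  v3: (1-0.393)·(-2.06,3.13) + 0.393·(-4.44,4.17) = (-2.9953,3.5387)
  v4: (1-0.393)·(-4.7,-0.64) + 0.393·(-5.61,-0.28) = (-5.0576,-0.4985)
  v5: (1-0.393)·(-0.86,-2.82) + 0.393·(-3.14,-4.03) = (-1.7560,-3.2955)
  v6: (1-0.393)·(1.9,-1.87) + 0.393·(1.32,-2.87) = (1.6721,-2.2630)
  v7: (1-0.393)·(2.93,-0.14) + 0.393·(4.44,-0.08) = (3.5234,-0.1164)
Perimeter = Σ |v_{i+1} − v_i|:
  edge 1→2: √(-4.2301² + 0.8475²) = 4.3142 (running 4.3142)
  edge 2→3: √(-3.1083² + -1.4756²) = 3.4408 (running 7.7549)
  edge 3→4: √(-2.0623² + -4.0372²) = 4.5335 (running 12.2884)
  edge 4→5: √(3.3016² + -2.7970²) = 4.3271 (running 16.6155)
  edge 5→6: √(3.4281² + 1.0325²) = 3.5802 (running 20.1957)
  edge 6→7: √(1.8514² + 2.1466²) = 2.8347 (running 23.0304)
  edge 7→1: √(0.8196² + 4.2832²) = 4.3610 (running 27.3913)
Perimeter = 27.3913

Perimeter at t=0.393: 27.3913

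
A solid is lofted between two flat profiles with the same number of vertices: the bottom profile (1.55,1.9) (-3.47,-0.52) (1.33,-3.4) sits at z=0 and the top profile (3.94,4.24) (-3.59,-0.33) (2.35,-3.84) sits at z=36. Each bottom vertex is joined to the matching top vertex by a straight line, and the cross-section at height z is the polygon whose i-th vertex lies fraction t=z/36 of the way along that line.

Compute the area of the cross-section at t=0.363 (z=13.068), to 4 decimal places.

Cross-section at t=0.363: each vertex is (1-t)·p0[i] + t·p1[i].
  v1: (1-0.363)·(1.55,1.9) + 0.363·(3.94,4.24) = (2.4176,2.7494)
  v2: (1-0.363)·(-3.47,-0.52) + 0.363·(-3.59,-0.33) = (-3.5136,-0.4510)
  v3: (1-0.363)·(1.33,-3.4) + 0.363·(2.35,-3.84) = (1.7003,-3.5597)
Shoelace sum Σ(x_i·y_{i+1} − x_{i+1}·y_i):
  i=1: 2.4176·-0.4510 − -3.5136·2.7494 = +8.5699 (running +8.5699)
  i=2: -3.5136·-3.5597 − 1.7003·-0.4510 = +13.2742 (running +21.8440)
  i=3: 1.7003·2.7494 − 2.4176·-3.5597 = +13.2806 (running +35.1246)
Area = |Σ|/2 = |35.1246|/2 = 17.5623

Area at t=0.363: 17.5623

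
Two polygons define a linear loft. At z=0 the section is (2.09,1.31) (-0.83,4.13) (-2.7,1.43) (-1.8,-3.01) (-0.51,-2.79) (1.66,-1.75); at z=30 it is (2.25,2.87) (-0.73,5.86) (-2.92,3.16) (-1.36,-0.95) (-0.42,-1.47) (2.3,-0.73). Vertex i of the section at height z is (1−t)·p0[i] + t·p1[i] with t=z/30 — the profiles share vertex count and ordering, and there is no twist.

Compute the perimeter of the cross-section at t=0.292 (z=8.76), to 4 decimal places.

Perimeter at t=0.292: 18.8602

Cross-section at t=0.292: each vertex is (1-t)·p0[i] + t·p1[i].
  v1: (1-0.292)·(2.09,1.31) + 0.292·(2.25,2.87) = (2.1367,1.7655)
  v2: (1-0.292)·(-0.83,4.13) + 0.292·(-0.73,5.86) = (-0.8008,4.6352)
  v3: (1-0.292)·(-2.7,1.43) + 0.292·(-2.92,3.16) = (-2.7642,1.9352)
  v4: (1-0.292)·(-1.8,-3.01) + 0.292·(-1.36,-0.95) = (-1.6715,-2.4085)
  v5: (1-0.292)·(-0.51,-2.79) + 0.292·(-0.42,-1.47) = (-0.4837,-2.4046)
  v6: (1-0.292)·(1.66,-1.75) + 0.292·(2.3,-0.73) = (1.8469,-1.4522)
Perimeter = Σ |v_{i+1} − v_i|:
  edge 1→2: √(-2.9375² + 2.8696²) = 4.1066 (running 4.1066)
  edge 2→3: √(-1.9634² + -2.7000²) = 3.3384 (running 7.4450)
  edge 3→4: √(1.0927² + -4.3436²) = 4.4790 (running 11.9240)
  edge 4→5: √(1.1878² + 0.0039²) = 1.1878 (running 13.1118)
  edge 5→6: √(2.3306² + 0.9524²) = 2.5177 (running 15.6295)
  edge 6→1: √(0.2898² + 3.2177²) = 3.2307 (running 18.8602)
Perimeter = 18.8602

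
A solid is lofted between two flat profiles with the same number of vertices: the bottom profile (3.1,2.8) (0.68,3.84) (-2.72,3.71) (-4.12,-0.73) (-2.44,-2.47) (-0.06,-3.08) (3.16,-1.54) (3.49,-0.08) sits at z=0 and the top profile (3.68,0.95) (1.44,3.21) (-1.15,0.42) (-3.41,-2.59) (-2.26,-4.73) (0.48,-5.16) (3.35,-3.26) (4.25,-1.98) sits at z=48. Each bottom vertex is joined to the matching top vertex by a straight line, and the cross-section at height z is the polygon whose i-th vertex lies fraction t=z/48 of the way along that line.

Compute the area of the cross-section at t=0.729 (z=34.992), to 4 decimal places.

Cross-section at t=0.729: each vertex is (1-t)·p0[i] + t·p1[i].
  v1: (1-0.729)·(3.1,2.8) + 0.729·(3.68,0.95) = (3.5228,1.4514)
  v2: (1-0.729)·(0.68,3.84) + 0.729·(1.44,3.21) = (1.2340,3.3807)
  v3: (1-0.729)·(-2.72,3.71) + 0.729·(-1.15,0.42) = (-1.5755,1.3116)
  v4: (1-0.729)·(-4.12,-0.73) + 0.729·(-3.41,-2.59) = (-3.6024,-2.0859)
  v5: (1-0.729)·(-2.44,-2.47) + 0.729·(-2.26,-4.73) = (-2.3088,-4.1175)
  v6: (1-0.729)·(-0.06,-3.08) + 0.729·(0.48,-5.16) = (0.3337,-4.5963)
  v7: (1-0.729)·(3.16,-1.54) + 0.729·(3.35,-3.26) = (3.2985,-2.7939)
  v8: (1-0.729)·(3.49,-0.08) + 0.729·(4.25,-1.98) = (4.0440,-1.4651)
Shoelace sum Σ(x_i·y_{i+1} − x_{i+1}·y_i):
  i=1: 3.5228·3.3807 − 1.2340·1.4514 = +10.1187 (running +10.1187)
  i=2: 1.2340·1.3116 − -1.5755·3.3807 = +6.9448 (running +17.0635)
  i=3: -1.5755·-2.0859 − -3.6024·1.3116 = +8.0112 (running +25.0747)
  i=4: -3.6024·-4.1175 − -2.3088·-2.0859 = +10.0171 (running +35.0918)
  i=5: -2.3088·-4.5963 − 0.3337·-4.1175 = +11.9858 (running +47.0775)
  i=6: 0.3337·-2.7939 − 3.2985·-4.5963 = +14.2288 (running +61.3063)
  i=7: 3.2985·-1.4651 − 4.0440·-2.7939 = +6.4659 (running +67.7723)
  i=8: 4.0440·1.4514 − 3.5228·-1.4651 = +11.0306 (running +78.8029)
Area = |Σ|/2 = |78.8029|/2 = 39.4014

Area at t=0.729: 39.4014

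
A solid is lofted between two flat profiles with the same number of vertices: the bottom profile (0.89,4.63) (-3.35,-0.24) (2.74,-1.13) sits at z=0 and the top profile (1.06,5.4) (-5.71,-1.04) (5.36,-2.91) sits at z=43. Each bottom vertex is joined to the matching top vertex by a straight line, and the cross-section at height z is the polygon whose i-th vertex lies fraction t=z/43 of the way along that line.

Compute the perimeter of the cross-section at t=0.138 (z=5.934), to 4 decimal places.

Perimeter at t=0.138: 20.1970

Cross-section at t=0.138: each vertex is (1-t)·p0[i] + t·p1[i].
  v1: (1-0.138)·(0.89,4.63) + 0.138·(1.06,5.4) = (0.9135,4.7363)
  v2: (1-0.138)·(-3.35,-0.24) + 0.138·(-5.71,-1.04) = (-3.6757,-0.3504)
  v3: (1-0.138)·(2.74,-1.13) + 0.138·(5.36,-2.91) = (3.1016,-1.3756)
Perimeter = Σ |v_{i+1} − v_i|:
  edge 1→2: √(-4.5891² + -5.0867²) = 6.8509 (running 6.8509)
  edge 2→3: √(6.7772² + -1.0252²) = 6.8543 (running 13.7052)
  edge 3→1: √(-2.1881² + 6.1119²) = 6.4918 (running 20.1970)
Perimeter = 20.1970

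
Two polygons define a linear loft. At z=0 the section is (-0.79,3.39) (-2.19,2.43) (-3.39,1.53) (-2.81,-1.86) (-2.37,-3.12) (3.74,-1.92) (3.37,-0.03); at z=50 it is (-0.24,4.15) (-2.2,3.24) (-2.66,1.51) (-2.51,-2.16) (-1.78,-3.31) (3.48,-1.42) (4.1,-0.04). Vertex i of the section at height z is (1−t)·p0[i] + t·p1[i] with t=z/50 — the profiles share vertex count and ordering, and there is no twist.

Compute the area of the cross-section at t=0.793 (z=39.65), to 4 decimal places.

Area at t=0.793: 31.6512

Cross-section at t=0.793: each vertex is (1-t)·p0[i] + t·p1[i].
  v1: (1-0.793)·(-0.79,3.39) + 0.793·(-0.24,4.15) = (-0.3538,3.9927)
  v2: (1-0.793)·(-2.19,2.43) + 0.793·(-2.2,3.24) = (-2.1979,3.0723)
  v3: (1-0.793)·(-3.39,1.53) + 0.793·(-2.66,1.51) = (-2.8111,1.5141)
  v4: (1-0.793)·(-2.81,-1.86) + 0.793·(-2.51,-2.16) = (-2.5721,-2.0979)
  v5: (1-0.793)·(-2.37,-3.12) + 0.793·(-1.78,-3.31) = (-1.9021,-3.2707)
  v6: (1-0.793)·(3.74,-1.92) + 0.793·(3.48,-1.42) = (3.5338,-1.5235)
  v7: (1-0.793)·(3.37,-0.03) + 0.793·(4.1,-0.04) = (3.9489,-0.0379)
Shoelace sum Σ(x_i·y_{i+1} − x_{i+1}·y_i):
  i=1: -0.3538·3.0723 − -2.1979·3.9927 = +7.6885 (running +7.6885)
  i=2: -2.1979·1.5141 − -2.8111·3.0723 = +5.3087 (running +12.9972)
  i=3: -2.8111·-2.0979 − -2.5721·1.5141 = +9.7919 (running +22.7891)
  i=4: -2.5721·-3.2707 − -1.9021·-2.0979 = +4.4220 (running +27.2111)
  i=5: -1.9021·-1.5235 − 3.5338·-3.2707 = +14.4559 (running +41.6670)
  i=6: 3.5338·-0.0379 − 3.9489·-1.5235 = +5.8821 (running +47.5491)
  i=7: 3.9489·3.9927 − -0.3538·-0.0379 = +15.7532 (running +63.3023)
Area = |Σ|/2 = |63.3023|/2 = 31.6512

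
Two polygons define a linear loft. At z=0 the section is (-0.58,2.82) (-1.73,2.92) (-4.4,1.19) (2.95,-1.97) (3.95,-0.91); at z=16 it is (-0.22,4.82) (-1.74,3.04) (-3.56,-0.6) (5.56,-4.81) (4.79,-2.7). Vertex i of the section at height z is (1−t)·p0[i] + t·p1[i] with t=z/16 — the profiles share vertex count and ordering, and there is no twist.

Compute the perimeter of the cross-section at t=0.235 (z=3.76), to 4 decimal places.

Perimeter at t=0.235: 21.0391

Cross-section at t=0.235: each vertex is (1-t)·p0[i] + t·p1[i].
  v1: (1-0.235)·(-0.58,2.82) + 0.235·(-0.22,4.82) = (-0.4954,3.2900)
  v2: (1-0.235)·(-1.73,2.92) + 0.235·(-1.74,3.04) = (-1.7324,2.9482)
  v3: (1-0.235)·(-4.4,1.19) + 0.235·(-3.56,-0.6) = (-4.2026,0.7693)
  v4: (1-0.235)·(2.95,-1.97) + 0.235·(5.56,-4.81) = (3.5633,-2.6374)
  v5: (1-0.235)·(3.95,-0.91) + 0.235·(4.79,-2.7) = (4.1474,-1.3306)
Perimeter = Σ |v_{i+1} − v_i|:
  edge 1→2: √(-1.2370² + -0.3418²) = 1.2833 (running 1.2833)
  edge 2→3: √(-2.4703² + -2.1788²) = 3.2939 (running 4.5772)
  edge 3→4: √(7.7660² + -3.4067²) = 8.4803 (running 13.0575)
  edge 4→5: √(0.5841² + 1.3067²) = 1.4313 (running 14.4888)
  edge 5→1: √(-4.6428² + 4.6206²) = 6.5503 (running 21.0391)
Perimeter = 21.0391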